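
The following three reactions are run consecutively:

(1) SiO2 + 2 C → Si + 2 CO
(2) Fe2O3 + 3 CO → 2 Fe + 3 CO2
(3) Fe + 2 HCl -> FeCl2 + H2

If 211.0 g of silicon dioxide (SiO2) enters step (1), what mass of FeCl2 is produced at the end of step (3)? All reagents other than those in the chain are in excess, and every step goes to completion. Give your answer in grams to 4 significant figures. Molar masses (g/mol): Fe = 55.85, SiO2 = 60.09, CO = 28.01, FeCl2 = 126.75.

593.4 g

n(SiO2) = 211.0 / 60.09 = 3.5114 mol.
Reaction (1): SiO2→CO ratio 1:2 ⇒ n(CO) = 7.0228 mol.
Reaction (2): CO→Fe ratio 3:2 ⇒ n(Fe) = 4.6819 mol.
Reaction (3): Fe→FeCl2 ratio 1:1 ⇒ n(FeCl2) = 4.6819 mol.
Mass of FeCl2 = 4.6819 × 126.75 = 593.43 g.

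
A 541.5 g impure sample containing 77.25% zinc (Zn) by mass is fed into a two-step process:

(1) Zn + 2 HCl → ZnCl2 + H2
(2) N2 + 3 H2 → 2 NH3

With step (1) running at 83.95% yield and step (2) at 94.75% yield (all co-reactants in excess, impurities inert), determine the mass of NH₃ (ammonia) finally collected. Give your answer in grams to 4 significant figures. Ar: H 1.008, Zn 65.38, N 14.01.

Pure Zn = 541.5 × 0.7725 = 418.31 g.
M(Zn) = 65.38 g/mol.
M(NH3) = 14.01 + 3(1.008) = 17.034 g/mol.
n(Zn) = 418.31 / 65.38 = 6.3981 mol.
Step 1 (Zn:H2 = 1:1): theoretical n(H2) = 6.3981 mol; at 83.95% yield, n(H2) = 5.3712 mol.
Step 2 (H2:NH3 = 3:2): theoretical n(NH3) = 3.5808 mol, so theoretical mass = 3.5808 × 17.034 = 60.996 g.
At 94.75% yield, actual mass of NH3 = 60.996 × 0.9475 = 57.793 g.

57.79 g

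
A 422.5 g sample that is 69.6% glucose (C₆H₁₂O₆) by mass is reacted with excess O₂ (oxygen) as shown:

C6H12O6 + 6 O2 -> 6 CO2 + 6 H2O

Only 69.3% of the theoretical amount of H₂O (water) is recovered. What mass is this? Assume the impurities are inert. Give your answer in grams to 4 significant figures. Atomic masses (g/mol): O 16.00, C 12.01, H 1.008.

Pure C6H12O6 available = 422.5 g × 0.696 = 294.06 g.
M(C6H12O6) = 6(12.01) + 12(1.008) + 6(16.00) = 180.156 g/mol.
M(H2O) = 2(1.008) + 16.00 = 18.016 g/mol.
n(C6H12O6) = 294.06 g / 180.156 g/mol = 1.6323 mol.
From the equation the C6H12O6:H2O mole ratio is 1:6, so n(H2O) = 1.6323 × 6/1 = 9.7935 mol.
Mass of H2O = 9.7935 mol × 18.016 g/mol = 176.44 g.
Actual mass collected = 176.44 g × 0.693 = 122.27 g.

122.3 g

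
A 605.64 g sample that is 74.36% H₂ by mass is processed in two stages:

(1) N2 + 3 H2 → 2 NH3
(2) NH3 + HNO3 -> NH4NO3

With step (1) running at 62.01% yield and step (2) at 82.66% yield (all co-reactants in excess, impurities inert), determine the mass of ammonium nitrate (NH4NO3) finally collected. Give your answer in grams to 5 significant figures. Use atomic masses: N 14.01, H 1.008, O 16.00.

6110.8 g

Pure H2 = 605.64 × 0.7436 = 450.354 g.
M(H2) = 2(1.008) = 2.016 g/mol.
M(NH4NO3) = 2(14.01) + 4(1.008) + 3(16.00) = 80.052 g/mol.
n(H2) = 450.354 / 2.016 = 223.390 mol.
Step 1 (H2:NH3 = 3:2): theoretical n(NH3) = 148.927 mol; at 62.01% yield, n(NH3) = 92.3494 mol.
Step 2 (NH3:NH4NO3 = 1:1): theoretical n(NH4NO3) = 92.3494 mol, so theoretical mass = 92.3494 × 80.052 = 7392.75 g.
At 82.66% yield, actual mass of NH4NO3 = 7392.75 × 0.8266 = 6110.85 g.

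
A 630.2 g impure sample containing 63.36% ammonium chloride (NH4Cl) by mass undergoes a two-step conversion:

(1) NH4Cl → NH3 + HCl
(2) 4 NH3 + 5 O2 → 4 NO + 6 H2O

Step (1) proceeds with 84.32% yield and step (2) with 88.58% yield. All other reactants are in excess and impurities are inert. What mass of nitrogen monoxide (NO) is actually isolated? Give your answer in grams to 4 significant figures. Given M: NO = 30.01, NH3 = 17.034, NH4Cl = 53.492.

Pure NH4Cl = 630.2 × 0.6336 = 399.29 g.
n(NH4Cl) = 399.29 / 53.492 = 7.4646 mol.
Step 1 (NH4Cl:NH3 = 1:1): theoretical n(NH3) = 7.4646 mol; at 84.32% yield, n(NH3) = 6.2941 mol.
Step 2 (NH3:NO = 4:4): theoretical n(NO) = 6.2941 mol, so theoretical mass = 6.2941 × 30.01 = 188.89 g.
At 88.58% yield, actual mass of NO = 188.89 × 0.8858 = 167.32 g.

167.3 g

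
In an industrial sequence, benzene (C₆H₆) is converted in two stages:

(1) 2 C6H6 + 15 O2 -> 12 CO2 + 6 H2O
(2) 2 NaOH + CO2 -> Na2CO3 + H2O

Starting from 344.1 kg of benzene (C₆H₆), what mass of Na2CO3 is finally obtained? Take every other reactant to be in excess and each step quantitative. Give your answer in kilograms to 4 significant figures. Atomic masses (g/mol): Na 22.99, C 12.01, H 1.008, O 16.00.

2802 kg

M(C6H6) = 6(12.01) + 6(1.008) = 78.108 g/mol.
M(Na2CO3) = 2(22.99) + 12.01 + 3(16.00) = 105.99 g/mol.
344.1 kg = 344100 g.
n(C6H6) = 344100 / 78.108 = 4405.4 mol.
Step 1 gives a 2:12 ratio of C6H6 to CO2, so n(CO2) = 26433 mol.
In step 2 the CO2:Na2CO3 ratio is 1:1, so n(Na2CO3) = 26433 mol.
Mass of Na2CO3 = 26433 × 105.99 = 2.8016 × 10^6 g = 2802 kg.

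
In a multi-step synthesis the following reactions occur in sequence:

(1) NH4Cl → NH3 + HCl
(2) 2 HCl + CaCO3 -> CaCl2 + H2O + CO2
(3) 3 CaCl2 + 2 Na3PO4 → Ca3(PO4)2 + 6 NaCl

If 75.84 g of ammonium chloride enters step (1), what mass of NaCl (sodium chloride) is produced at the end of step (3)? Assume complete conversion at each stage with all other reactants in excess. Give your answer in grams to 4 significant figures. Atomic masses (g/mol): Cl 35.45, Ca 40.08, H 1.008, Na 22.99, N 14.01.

M(NH4Cl) = 14.01 + 4(1.008) + 35.45 = 53.492 g/mol.
M(NaCl) = 22.99 + 35.45 = 58.44 g/mol.
n(NH4Cl) = 75.84 / 53.492 = 1.4178 mol.
Reaction (1): NH4Cl→HCl ratio 1:1 ⇒ n(HCl) = 1.4178 mol.
Reaction (2): HCl→CaCl2 ratio 2:1 ⇒ n(CaCl2) = 0.70889 mol.
Reaction (3): CaCl2→NaCl ratio 3:6 ⇒ n(NaCl) = 1.4178 mol.
Mass of NaCl = 1.4178 × 58.44 = 82.855 g.

82.86 g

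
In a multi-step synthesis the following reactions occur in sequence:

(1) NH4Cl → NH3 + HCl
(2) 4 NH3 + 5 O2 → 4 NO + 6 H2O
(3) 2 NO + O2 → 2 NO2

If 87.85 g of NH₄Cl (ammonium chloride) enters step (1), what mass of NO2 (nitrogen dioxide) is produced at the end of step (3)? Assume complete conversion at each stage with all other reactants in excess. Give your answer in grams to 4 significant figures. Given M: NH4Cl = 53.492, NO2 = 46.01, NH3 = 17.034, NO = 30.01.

n(NH4Cl) = 87.85 / 53.492 = 1.6423 mol.
Reaction (1): NH4Cl→NH3 ratio 1:1 ⇒ n(NH3) = 1.6423 mol.
Reaction (2): NH3→NO ratio 4:4 ⇒ n(NO) = 1.6423 mol.
Reaction (3): NO→NO2 ratio 2:2 ⇒ n(NO2) = 1.6423 mol.
Mass of NO2 = 1.6423 × 46.01 = 75.562 g.

75.56 g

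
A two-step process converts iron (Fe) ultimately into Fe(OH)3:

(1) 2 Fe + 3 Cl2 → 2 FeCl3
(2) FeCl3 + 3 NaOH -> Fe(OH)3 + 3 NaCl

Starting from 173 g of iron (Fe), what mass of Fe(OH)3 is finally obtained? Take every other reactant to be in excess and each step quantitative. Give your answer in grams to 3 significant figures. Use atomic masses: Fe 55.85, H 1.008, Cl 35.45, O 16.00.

331 g

M(Fe) = 55.85 g/mol.
M(Fe(OH)3) = 55.85 + 3(16.00) + 3(1.008) = 106.874 g/mol.
n(Fe) = 173.0 / 55.85 = 3.098 mol.
Step 1 gives a 2:2 ratio of Fe to FeCl3, so n(FeCl3) = 3.098 mol.
In step 2 the FeCl3:Fe(OH)3 ratio is 1:1, so n(Fe(OH)3) = 3.098 mol.
Mass of Fe(OH)3 = 3.098 × 106.874 = 331.1 g.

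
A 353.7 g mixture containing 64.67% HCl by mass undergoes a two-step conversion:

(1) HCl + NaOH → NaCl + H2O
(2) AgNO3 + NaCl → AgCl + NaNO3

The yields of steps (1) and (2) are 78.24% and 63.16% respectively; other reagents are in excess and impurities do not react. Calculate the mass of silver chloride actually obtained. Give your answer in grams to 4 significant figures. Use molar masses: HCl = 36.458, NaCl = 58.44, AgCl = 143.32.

444.3 g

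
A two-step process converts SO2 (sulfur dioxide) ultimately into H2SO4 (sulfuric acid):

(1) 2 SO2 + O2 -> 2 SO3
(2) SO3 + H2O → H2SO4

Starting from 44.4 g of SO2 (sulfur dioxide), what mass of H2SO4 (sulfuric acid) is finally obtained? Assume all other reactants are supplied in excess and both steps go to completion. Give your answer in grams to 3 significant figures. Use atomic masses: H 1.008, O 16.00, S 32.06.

68.0 g

M(SO2) = 32.06 + 2(16.00) = 64.06 g/mol.
M(H2SO4) = 2(1.008) + 32.06 + 4(16.00) = 98.076 g/mol.
n(SO2) = 44.40 / 64.06 = 0.6931 mol.
Step 1 gives a 2:2 ratio of SO2 to SO3, so n(SO3) = 0.6931 mol.
In step 2 the SO3:H2SO4 ratio is 1:1, so n(H2SO4) = 0.6931 mol.
Mass of H2SO4 = 0.6931 × 98.076 = 67.98 g.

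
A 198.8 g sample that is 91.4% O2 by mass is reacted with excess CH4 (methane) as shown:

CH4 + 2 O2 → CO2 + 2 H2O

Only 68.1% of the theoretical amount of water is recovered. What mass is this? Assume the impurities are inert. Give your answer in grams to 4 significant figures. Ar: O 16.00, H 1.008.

Pure O2 available = 198.8 g × 0.914 = 181.70 g.
M(O2) = 2(16.00) = 32.00 g/mol.
M(H2O) = 2(1.008) + 16.00 = 18.016 g/mol.
n(O2) = 181.70 g / 32.00 g/mol = 5.6782 mol.
From the equation the O2:H2O mole ratio is 2:2, so n(H2O) = 5.6782 × 2/2 = 5.6782 mol.
Mass of H2O = 5.6782 mol × 18.016 g/mol = 102.30 g.
Actual mass collected = 102.30 g × 0.681 = 69.666 g.

69.67 g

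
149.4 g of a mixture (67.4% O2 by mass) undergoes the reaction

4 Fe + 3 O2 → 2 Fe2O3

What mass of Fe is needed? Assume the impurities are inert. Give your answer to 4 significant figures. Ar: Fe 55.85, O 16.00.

234.3 g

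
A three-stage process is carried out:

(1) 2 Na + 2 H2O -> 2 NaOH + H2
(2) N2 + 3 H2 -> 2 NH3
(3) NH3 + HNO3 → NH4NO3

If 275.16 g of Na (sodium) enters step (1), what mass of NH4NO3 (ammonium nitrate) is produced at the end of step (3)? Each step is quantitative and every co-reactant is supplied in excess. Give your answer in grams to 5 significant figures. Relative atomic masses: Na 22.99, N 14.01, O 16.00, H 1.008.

319.37 g

M(Na) = 22.99 g/mol.
M(NH4NO3) = 2(14.01) + 4(1.008) + 3(16.00) = 80.052 g/mol.
n(Na) = 275.16 / 22.99 = 11.9687 mol.
Reaction (1): Na→H2 ratio 2:1 ⇒ n(H2) = 5.98434 mol.
Reaction (2): H2→NH3 ratio 3:2 ⇒ n(NH3) = 3.98956 mol.
Reaction (3): NH3→NH4NO3 ratio 1:1 ⇒ n(NH4NO3) = 3.98956 mol.
Mass of NH4NO3 = 3.98956 × 80.052 = 319.372 g.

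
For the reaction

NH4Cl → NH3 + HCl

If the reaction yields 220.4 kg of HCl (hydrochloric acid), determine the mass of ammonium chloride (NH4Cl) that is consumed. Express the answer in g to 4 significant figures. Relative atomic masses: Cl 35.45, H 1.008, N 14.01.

323400 g

M(HCl) = 1.008 + 35.45 = 36.458 g/mol.
M(NH4Cl) = 14.01 + 4(1.008) + 35.45 = 53.492 g/mol.
Convert: 220.4 kg = 220400 g.
n(HCl) = 220400 g / 36.458 g/mol = 6045.3 mol.
From the equation the HCl:NH4Cl mole ratio is 1:1, so n(NH4Cl) = 6045.3 × 1/1 = 6045.3 mol.
Mass of NH4Cl = 6045.3 mol × 53.492 g/mol = 323380 g.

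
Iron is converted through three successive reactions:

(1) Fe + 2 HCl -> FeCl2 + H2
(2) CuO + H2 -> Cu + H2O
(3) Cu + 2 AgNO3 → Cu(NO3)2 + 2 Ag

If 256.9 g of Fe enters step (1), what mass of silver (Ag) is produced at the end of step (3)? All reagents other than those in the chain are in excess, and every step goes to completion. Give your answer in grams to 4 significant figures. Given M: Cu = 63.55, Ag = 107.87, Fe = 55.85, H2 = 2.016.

n(Fe) = 256.9 / 55.85 = 4.5998 mol.
Reaction (1): Fe→H2 ratio 1:1 ⇒ n(H2) = 4.5998 mol.
Reaction (2): H2→Cu ratio 1:1 ⇒ n(Cu) = 4.5998 mol.
Reaction (3): Cu→Ag ratio 1:2 ⇒ n(Ag) = 9.1996 mol.
Mass of Ag = 9.1996 × 107.87 = 992.37 g.

992.4 g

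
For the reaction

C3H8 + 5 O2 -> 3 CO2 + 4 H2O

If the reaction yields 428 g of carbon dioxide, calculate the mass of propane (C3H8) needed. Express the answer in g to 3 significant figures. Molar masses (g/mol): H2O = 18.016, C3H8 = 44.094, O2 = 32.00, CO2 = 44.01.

n(CO2) = 428.0 g / 44.01 g/mol = 9.725 mol.
From the equation the CO2:C3H8 mole ratio is 3:1, so n(C3H8) = 9.725 × 1/3 = 3.242 mol.
Mass of C3H8 = 3.242 mol × 44.094 g/mol = 142.9 g.

143 g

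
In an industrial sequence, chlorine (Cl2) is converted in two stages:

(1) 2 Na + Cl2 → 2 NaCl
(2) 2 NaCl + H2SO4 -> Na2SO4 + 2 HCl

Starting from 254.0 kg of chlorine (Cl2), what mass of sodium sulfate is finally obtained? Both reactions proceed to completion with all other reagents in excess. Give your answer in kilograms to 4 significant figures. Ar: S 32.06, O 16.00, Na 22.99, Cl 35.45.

M(Cl2) = 2(35.45) = 70.90 g/mol.
M(Na2SO4) = 2(22.99) + 32.06 + 4(16.00) = 142.04 g/mol.
254.0 kg = 254000 g.
n(Cl2) = 254000 / 70.90 = 3582.5 mol.
Step 1 gives a 1:2 ratio of Cl2 to NaCl, so n(NaCl) = 7165.0 mol.
In step 2 the NaCl:Na2SO4 ratio is 2:1, so n(Na2SO4) = 3582.5 mol.
Mass of Na2SO4 = 3582.5 × 142.04 = 508860 g = 508.9 kg.

508.9 kg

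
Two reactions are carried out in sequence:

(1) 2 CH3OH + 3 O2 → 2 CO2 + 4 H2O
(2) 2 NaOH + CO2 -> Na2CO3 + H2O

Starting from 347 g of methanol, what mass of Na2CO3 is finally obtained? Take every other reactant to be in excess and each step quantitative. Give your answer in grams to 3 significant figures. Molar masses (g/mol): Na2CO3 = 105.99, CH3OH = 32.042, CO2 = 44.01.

1150 g

n(CH3OH) = 347.0 / 32.042 = 10.83 mol.
Step 1 gives a 2:2 ratio of CH3OH to CO2, so n(CO2) = 10.83 mol.
In step 2 the CO2:Na2CO3 ratio is 1:1, so n(Na2CO3) = 10.83 mol.
Mass of Na2CO3 = 10.83 × 105.99 = 1148 g.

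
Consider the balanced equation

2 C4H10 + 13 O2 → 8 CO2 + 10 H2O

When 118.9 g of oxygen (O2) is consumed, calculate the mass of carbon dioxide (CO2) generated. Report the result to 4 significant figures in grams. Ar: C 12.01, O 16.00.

M(O2) = 2(16.00) = 32.00 g/mol.
M(CO2) = 12.01 + 2(16.00) = 44.01 g/mol.
n(O2) = 118.90 g / 32.00 g/mol = 3.7156 mol.
From the equation the O2:CO2 mole ratio is 13:8, so n(CO2) = 3.7156 × 8/13 = 2.2865 mol.
Mass of CO2 = 2.2865 mol × 44.01 g/mol = 100.63 g.

100.6 g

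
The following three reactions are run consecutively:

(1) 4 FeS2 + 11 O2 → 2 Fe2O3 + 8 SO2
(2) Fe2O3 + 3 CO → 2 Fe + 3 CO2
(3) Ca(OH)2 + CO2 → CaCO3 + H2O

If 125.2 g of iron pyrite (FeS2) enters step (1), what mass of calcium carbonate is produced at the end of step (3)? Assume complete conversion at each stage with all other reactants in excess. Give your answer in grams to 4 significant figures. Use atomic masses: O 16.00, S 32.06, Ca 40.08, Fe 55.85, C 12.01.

156.7 g

M(FeS2) = 55.85 + 2(32.06) = 119.97 g/mol.
M(CaCO3) = 40.08 + 12.01 + 3(16.00) = 100.09 g/mol.
n(FeS2) = 125.2 / 119.97 = 1.0436 mol.
Reaction (1): FeS2→Fe2O3 ratio 4:2 ⇒ n(Fe2O3) = 0.52180 mol.
Reaction (2): Fe2O3→CO2 ratio 1:3 ⇒ n(CO2) = 1.5654 mol.
Reaction (3): CO2→CaCO3 ratio 1:1 ⇒ n(CaCO3) = 1.5654 mol.
Mass of CaCO3 = 1.5654 × 100.09 = 156.68 g.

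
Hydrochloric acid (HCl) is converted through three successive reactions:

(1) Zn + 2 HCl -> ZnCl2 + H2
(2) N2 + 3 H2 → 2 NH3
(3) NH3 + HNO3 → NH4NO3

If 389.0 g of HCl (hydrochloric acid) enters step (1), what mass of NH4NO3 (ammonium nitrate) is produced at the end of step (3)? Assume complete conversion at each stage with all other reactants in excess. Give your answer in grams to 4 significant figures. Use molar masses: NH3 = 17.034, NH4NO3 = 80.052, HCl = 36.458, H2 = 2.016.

284.7 g

n(HCl) = 389.0 / 36.458 = 10.670 mol.
Reaction (1): HCl→H2 ratio 2:1 ⇒ n(H2) = 5.3349 mol.
Reaction (2): H2→NH3 ratio 3:2 ⇒ n(NH3) = 3.5566 mol.
Reaction (3): NH3→NH4NO3 ratio 1:1 ⇒ n(NH4NO3) = 3.5566 mol.
Mass of NH4NO3 = 3.5566 × 80.052 = 284.71 g.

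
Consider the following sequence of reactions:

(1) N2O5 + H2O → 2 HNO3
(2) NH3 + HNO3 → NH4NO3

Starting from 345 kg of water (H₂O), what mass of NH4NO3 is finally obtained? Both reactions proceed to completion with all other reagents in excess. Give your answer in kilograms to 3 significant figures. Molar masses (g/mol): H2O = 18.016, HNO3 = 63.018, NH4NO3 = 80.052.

3070 kg

345 kg = 345000 g.
n(H2O) = 345000 / 18.016 = 19150 mol.
Step 1 gives a 1:2 ratio of H2O to HNO3, so n(HNO3) = 38300 mol.
In step 2 the HNO3:NH4NO3 ratio is 1:1, so n(NH4NO3) = 38300 mol.
Mass of NH4NO3 = 38300 × 80.052 = 3.066 × 10^6 g = 3070 kg.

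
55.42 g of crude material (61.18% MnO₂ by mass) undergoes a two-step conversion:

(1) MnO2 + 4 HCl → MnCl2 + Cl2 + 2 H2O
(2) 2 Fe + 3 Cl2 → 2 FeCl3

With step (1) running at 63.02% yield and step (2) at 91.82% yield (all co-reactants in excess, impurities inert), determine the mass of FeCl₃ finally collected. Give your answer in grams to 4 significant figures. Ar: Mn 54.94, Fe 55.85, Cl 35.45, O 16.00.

Pure MnO2 = 55.42 × 0.6118 = 33.906 g.
M(MnO2) = 54.94 + 2(16.00) = 86.94 g/mol.
M(FeCl3) = 55.85 + 3(35.45) = 162.20 g/mol.
n(MnO2) = 33.906 / 86.94 = 0.38999 mol.
Step 1 (MnO2:Cl2 = 1:1): theoretical n(Cl2) = 0.38999 mol; at 63.02% yield, n(Cl2) = 0.24577 mol.
Step 2 (Cl2:FeCl3 = 3:2): theoretical n(FeCl3) = 0.16385 mol, so theoretical mass = 0.16385 × 162.20 = 26.576 g.
At 91.82% yield, actual mass of FeCl3 = 26.576 × 0.9182 = 24.402 g.

24.40 g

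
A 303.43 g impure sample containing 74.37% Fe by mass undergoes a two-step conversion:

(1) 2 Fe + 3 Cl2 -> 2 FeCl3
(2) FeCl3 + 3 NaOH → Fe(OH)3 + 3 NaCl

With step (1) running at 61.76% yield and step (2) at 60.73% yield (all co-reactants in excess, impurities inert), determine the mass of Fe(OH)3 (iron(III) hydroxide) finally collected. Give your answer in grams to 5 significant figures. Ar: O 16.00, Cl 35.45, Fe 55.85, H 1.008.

161.96 g

Pure Fe = 303.43 × 0.7437 = 225.661 g.
M(Fe) = 55.85 g/mol.
M(Fe(OH)3) = 55.85 + 3(16.00) + 3(1.008) = 106.874 g/mol.
n(Fe) = 225.661 / 55.85 = 4.04048 mol.
Step 1 (Fe:FeCl3 = 2:2): theoretical n(FeCl3) = 4.04048 mol; at 61.76% yield, n(FeCl3) = 2.49540 mol.
Step 2 (FeCl3:Fe(OH)3 = 1:1): theoretical n(Fe(OH)3) = 2.49540 mol, so theoretical mass = 2.49540 × 106.874 = 266.694 g.
At 60.73% yield, actual mass of Fe(OH)3 = 266.694 × 0.6073 = 161.963 g.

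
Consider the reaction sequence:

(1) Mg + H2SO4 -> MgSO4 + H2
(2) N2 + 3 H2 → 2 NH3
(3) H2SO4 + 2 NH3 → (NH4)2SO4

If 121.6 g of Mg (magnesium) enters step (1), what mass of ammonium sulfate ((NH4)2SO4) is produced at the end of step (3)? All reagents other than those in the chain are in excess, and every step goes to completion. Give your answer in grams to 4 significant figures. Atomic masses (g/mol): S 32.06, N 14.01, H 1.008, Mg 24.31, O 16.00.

220.3 g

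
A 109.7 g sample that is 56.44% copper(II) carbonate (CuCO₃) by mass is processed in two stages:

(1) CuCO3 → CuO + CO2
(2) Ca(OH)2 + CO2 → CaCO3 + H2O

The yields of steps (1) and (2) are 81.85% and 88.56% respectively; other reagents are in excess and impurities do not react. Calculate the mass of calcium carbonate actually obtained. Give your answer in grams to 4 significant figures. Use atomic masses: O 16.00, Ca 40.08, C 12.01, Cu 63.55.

Pure CuCO3 = 109.7 × 0.5644 = 61.915 g.
M(CuCO3) = 63.55 + 12.01 + 3(16.00) = 123.56 g/mol.
M(CaCO3) = 40.08 + 12.01 + 3(16.00) = 100.09 g/mol.
n(CuCO3) = 61.915 / 123.56 = 0.50109 mol.
Step 1 (CuCO3:CO2 = 1:1): theoretical n(CO2) = 0.50109 mol; at 81.85% yield, n(CO2) = 0.41014 mol.
Step 2 (CO2:CaCO3 = 1:1): theoretical n(CaCO3) = 0.41014 mol, so theoretical mass = 0.41014 × 100.09 = 41.051 g.
At 88.56% yield, actual mass of CaCO3 = 41.051 × 0.8856 = 36.355 g.

36.35 g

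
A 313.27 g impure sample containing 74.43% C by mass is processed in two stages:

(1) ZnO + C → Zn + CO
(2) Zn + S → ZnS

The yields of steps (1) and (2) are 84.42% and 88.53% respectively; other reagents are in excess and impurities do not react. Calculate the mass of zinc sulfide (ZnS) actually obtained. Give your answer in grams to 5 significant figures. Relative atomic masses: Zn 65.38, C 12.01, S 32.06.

Pure C = 313.27 × 0.7443 = 233.167 g.
M(C) = 12.01 g/mol.
M(ZnS) = 65.38 + 32.06 = 97.44 g/mol.
n(C) = 233.167 / 12.01 = 19.4144 mol.
Step 1 (C:Zn = 1:1): theoretical n(Zn) = 19.4144 mol; at 84.42% yield, n(Zn) = 16.3896 mol.
Step 2 (Zn:ZnS = 1:1): theoretical n(ZnS) = 16.3896 mol, so theoretical mass = 16.3896 × 97.44 = 1597.01 g.
At 88.53% yield, actual mass of ZnS = 1597.01 × 0.8853 = 1413.83 g.

1413.8 g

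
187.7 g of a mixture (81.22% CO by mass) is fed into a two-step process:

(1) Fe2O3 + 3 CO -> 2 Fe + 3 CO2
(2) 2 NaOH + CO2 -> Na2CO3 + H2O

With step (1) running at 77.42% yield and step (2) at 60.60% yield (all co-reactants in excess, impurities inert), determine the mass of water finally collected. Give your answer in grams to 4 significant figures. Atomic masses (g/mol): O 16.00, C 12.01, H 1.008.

Pure CO = 187.7 × 0.8122 = 152.45 g.
M(CO) = 12.01 + 16.00 = 28.01 g/mol.
M(H2O) = 2(1.008) + 16.00 = 18.016 g/mol.
n(CO) = 152.45 / 28.01 = 5.4427 mol.
Step 1 (CO:CO2 = 3:3): theoretical n(CO2) = 5.4427 mol; at 77.42% yield, n(CO2) = 4.2137 mol.
Step 2 (CO2:H2O = 1:1): theoretical n(H2O) = 4.2137 mol, so theoretical mass = 4.2137 × 18.016 = 75.915 g.
At 60.60% yield, actual mass of H2O = 75.915 × 0.6060 = 46.004 g.

46.00 g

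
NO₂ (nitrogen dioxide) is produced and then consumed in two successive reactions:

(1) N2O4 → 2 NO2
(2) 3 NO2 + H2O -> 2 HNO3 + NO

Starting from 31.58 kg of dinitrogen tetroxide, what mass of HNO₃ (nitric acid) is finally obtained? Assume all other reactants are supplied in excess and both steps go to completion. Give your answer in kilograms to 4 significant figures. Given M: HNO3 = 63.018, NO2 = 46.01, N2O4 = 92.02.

28.84 kg

31.58 kg = 31580 g.
n(N2O4) = 31580 / 92.02 = 343.19 mol.
Step 1 gives a 1:2 ratio of N2O4 to NO2, so n(NO2) = 686.37 mol.
In step 2 the NO2:HNO3 ratio is 3:2, so n(HNO3) = 457.58 mol.
Mass of HNO3 = 457.58 × 63.018 = 28836 g = 28.84 kg.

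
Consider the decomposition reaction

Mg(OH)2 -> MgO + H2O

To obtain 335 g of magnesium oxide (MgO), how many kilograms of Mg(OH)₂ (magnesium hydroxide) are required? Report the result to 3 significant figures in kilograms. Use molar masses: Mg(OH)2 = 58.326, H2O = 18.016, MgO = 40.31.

n(MgO) = 335.0 g / 40.31 g/mol = 8.311 mol.
From the equation the MgO:Mg(OH)2 mole ratio is 1:1, so n(Mg(OH)2) = 8.311 × 1/1 = 8.311 mol.
Mass of Mg(OH)2 = 8.311 mol × 58.326 g/mol = 484.7 g.
Converting to kg: 484.7 g = 0.485 kg.

0.485 kg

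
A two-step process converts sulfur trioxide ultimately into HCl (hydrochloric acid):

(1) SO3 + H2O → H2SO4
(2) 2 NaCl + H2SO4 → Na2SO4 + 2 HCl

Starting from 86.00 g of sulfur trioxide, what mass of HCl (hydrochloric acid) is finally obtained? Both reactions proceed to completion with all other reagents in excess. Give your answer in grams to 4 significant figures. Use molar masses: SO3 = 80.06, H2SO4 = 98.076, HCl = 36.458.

78.33 g

n(SO3) = 86.000 / 80.06 = 1.0742 mol.
Step 1 gives a 1:1 ratio of SO3 to H2SO4, so n(H2SO4) = 1.0742 mol.
In step 2 the H2SO4:HCl ratio is 1:2, so n(HCl) = 2.1484 mol.
Mass of HCl = 2.1484 × 36.458 = 78.326 g.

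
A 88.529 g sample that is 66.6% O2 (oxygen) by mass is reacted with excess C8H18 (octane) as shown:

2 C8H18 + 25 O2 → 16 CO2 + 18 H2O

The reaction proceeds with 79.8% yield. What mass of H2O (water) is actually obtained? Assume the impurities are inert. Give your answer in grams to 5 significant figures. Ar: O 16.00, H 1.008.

19.072 g

Pure O2 available = 88.529 g × 0.666 = 58.9603 g.
M(O2) = 2(16.00) = 32.00 g/mol.
M(H2O) = 2(1.008) + 16.00 = 18.016 g/mol.
n(O2) = 58.9603 g / 32.00 g/mol = 1.84251 mol.
From the equation the O2:H2O mole ratio is 25:18, so n(H2O) = 1.84251 × 18/25 = 1.32661 mol.
Mass of H2O = 1.32661 mol × 18.016 g/mol = 23.9002 g.
Actual mass collected = 23.9002 g × 0.798 = 19.0723 g.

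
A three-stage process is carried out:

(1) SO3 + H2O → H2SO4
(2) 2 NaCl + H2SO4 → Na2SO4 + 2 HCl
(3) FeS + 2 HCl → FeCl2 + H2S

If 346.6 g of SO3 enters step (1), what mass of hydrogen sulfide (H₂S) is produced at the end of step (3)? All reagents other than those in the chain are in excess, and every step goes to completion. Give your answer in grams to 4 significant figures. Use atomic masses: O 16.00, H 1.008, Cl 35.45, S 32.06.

147.5 g

M(SO3) = 32.06 + 3(16.00) = 80.06 g/mol.
M(H2S) = 2(1.008) + 32.06 = 34.076 g/mol.
n(SO3) = 346.6 / 80.06 = 4.3293 mol.
Reaction (1): SO3→H2SO4 ratio 1:1 ⇒ n(H2SO4) = 4.3293 mol.
Reaction (2): H2SO4→HCl ratio 1:2 ⇒ n(HCl) = 8.6585 mol.
Reaction (3): HCl→H2S ratio 2:1 ⇒ n(H2S) = 4.3293 mol.
Mass of H2S = 4.3293 × 34.076 = 147.52 g.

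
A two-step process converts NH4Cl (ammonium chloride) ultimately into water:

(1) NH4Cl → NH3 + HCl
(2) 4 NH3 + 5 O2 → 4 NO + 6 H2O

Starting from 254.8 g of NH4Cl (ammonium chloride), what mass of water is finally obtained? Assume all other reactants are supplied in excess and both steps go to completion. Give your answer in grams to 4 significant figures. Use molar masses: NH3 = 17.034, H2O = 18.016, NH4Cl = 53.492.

128.7 g

n(NH4Cl) = 254.80 / 53.492 = 4.7633 mol.
Step 1 gives a 1:1 ratio of NH4Cl to NH3, so n(NH3) = 4.7633 mol.
In step 2 the NH3:H2O ratio is 4:6, so n(H2O) = 7.1450 mol.
Mass of H2O = 7.1450 × 18.016 = 128.72 g.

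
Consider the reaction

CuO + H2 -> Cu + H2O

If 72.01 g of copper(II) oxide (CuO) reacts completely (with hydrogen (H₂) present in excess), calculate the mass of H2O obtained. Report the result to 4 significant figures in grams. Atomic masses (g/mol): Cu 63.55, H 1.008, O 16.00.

16.31 g

M(CuO) = 63.55 + 16.00 = 79.55 g/mol.
M(H2O) = 2(1.008) + 16.00 = 18.016 g/mol.
n(CuO) = 72.010 g / 79.55 g/mol = 0.90522 mol.
From the equation the CuO:H2O mole ratio is 1:1, so n(H2O) = 0.90522 × 1/1 = 0.90522 mol.
Mass of H2O = 0.90522 mol × 18.016 g/mol = 16.308 g.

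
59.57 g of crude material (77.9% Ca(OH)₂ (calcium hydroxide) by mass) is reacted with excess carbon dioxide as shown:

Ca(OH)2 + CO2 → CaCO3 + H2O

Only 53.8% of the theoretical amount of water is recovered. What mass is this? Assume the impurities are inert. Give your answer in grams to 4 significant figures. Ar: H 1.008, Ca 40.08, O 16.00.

Pure Ca(OH)2 available = 59.57 g × 0.779 = 46.405 g.
M(Ca(OH)2) = 40.08 + 2(16.00) + 2(1.008) = 74.096 g/mol.
M(H2O) = 2(1.008) + 16.00 = 18.016 g/mol.
n(Ca(OH)2) = 46.405 g / 74.096 g/mol = 0.62628 mol.
From the equation the Ca(OH)2:H2O mole ratio is 1:1, so n(H2O) = 0.62628 × 1/1 = 0.62628 mol.
Mass of H2O = 0.62628 mol × 18.016 g/mol = 11.283 g.
Actual mass collected = 11.283 g × 0.538 = 6.0703 g.

6.070 g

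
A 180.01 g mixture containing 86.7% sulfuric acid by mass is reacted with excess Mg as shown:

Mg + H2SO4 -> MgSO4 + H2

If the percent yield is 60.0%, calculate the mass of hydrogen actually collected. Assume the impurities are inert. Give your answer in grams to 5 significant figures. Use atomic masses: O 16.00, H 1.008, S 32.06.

Pure H2SO4 available = 180.01 g × 0.867 = 156.069 g.
M(H2SO4) = 2(1.008) + 32.06 + 4(16.00) = 98.076 g/mol.
M(H2) = 2(1.008) = 2.016 g/mol.
n(H2SO4) = 156.069 g / 98.076 g/mol = 1.59130 mol.
From the equation the H2SO4:H2 mole ratio is 1:1, so n(H2) = 1.59130 × 1/1 = 1.59130 mol.
Mass of H2 = 1.59130 mol × 2.016 g/mol = 3.20807 g.
Actual mass collected = 3.20807 g × 0.600 = 1.92484 g.

1.9248 g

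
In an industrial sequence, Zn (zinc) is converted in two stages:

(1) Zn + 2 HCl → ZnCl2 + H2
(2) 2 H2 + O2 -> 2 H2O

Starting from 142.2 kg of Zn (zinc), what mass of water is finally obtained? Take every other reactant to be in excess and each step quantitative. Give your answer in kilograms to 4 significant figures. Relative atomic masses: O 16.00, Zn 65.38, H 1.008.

39.18 kg

M(Zn) = 65.38 g/mol.
M(H2O) = 2(1.008) + 16.00 = 18.016 g/mol.
142.2 kg = 142200 g.
n(Zn) = 142200 / 65.38 = 2175.0 mol.
Step 1 gives a 1:1 ratio of Zn to H2, so n(H2) = 2175.0 mol.
In step 2 the H2:H2O ratio is 2:2, so n(H2O) = 2175.0 mol.
Mass of H2O = 2175.0 × 18.016 = 39184 g = 39.18 kg.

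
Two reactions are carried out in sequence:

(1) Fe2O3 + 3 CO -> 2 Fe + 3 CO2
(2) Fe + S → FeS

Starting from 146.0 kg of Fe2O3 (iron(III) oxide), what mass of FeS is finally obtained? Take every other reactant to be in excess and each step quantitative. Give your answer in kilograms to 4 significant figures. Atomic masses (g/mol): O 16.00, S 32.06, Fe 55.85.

160.7 kg

M(Fe2O3) = 2(55.85) + 3(16.00) = 159.70 g/mol.
M(FeS) = 55.85 + 32.06 = 87.91 g/mol.
146.0 kg = 146000 g.
n(Fe2O3) = 146000 / 159.70 = 914.21 mol.
Step 1 gives a 1:2 ratio of Fe2O3 to Fe, so n(Fe) = 1828.4 mol.
In step 2 the Fe:FeS ratio is 1:1, so n(FeS) = 1828.4 mol.
Mass of FeS = 1828.4 × 87.91 = 160740 g = 160.7 kg.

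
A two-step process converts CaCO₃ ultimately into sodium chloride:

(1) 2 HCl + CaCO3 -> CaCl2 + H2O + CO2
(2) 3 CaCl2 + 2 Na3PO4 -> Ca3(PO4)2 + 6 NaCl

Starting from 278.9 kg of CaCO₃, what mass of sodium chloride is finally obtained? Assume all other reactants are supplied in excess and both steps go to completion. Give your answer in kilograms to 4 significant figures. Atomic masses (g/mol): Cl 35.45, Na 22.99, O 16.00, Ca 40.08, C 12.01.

325.7 kg

M(CaCO3) = 40.08 + 12.01 + 3(16.00) = 100.09 g/mol.
M(NaCl) = 22.99 + 35.45 = 58.44 g/mol.
278.9 kg = 278900 g.
n(CaCO3) = 278900 / 100.09 = 2786.5 mol.
Step 1 gives a 1:1 ratio of CaCO3 to CaCl2, so n(CaCl2) = 2786.5 mol.
In step 2 the CaCl2:NaCl ratio is 3:6, so n(NaCl) = 5573.0 mol.
Mass of NaCl = 5573.0 × 58.44 = 325690 g = 325.7 kg.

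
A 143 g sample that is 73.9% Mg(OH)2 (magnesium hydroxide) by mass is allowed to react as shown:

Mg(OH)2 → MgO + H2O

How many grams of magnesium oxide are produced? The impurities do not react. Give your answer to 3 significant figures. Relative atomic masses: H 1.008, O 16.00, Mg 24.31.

73.0 g

Mass of pure Mg(OH)2 = 143 g × 0.739 = 105.7 g.
M(Mg(OH)2) = 24.31 + 2(16.00) + 2(1.008) = 58.326 g/mol.
M(MgO) = 24.31 + 16.00 = 40.31 g/mol.
n(Mg(OH)2) = 105.7 g / 58.326 g/mol = 1.812 mol.
From the equation the Mg(OH)2:MgO mole ratio is 1:1, so n(MgO) = 1.812 × 1/1 = 1.812 mol.
Mass of MgO = 1.812 mol × 40.31 g/mol = 73.04 g.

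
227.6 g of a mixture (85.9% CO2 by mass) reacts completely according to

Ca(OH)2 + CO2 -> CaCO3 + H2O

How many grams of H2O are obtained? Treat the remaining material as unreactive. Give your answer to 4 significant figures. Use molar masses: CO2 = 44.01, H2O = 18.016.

80.03 g

Mass of pure CO2 = 227.6 g × 0.859 = 195.51 g.
n(CO2) = 195.51 g / 44.01 g/mol = 4.4424 mol.
From the equation the CO2:H2O mole ratio is 1:1, so n(H2O) = 4.4424 × 1/1 = 4.4424 mol.
Mass of H2O = 4.4424 mol × 18.016 g/mol = 80.034 g.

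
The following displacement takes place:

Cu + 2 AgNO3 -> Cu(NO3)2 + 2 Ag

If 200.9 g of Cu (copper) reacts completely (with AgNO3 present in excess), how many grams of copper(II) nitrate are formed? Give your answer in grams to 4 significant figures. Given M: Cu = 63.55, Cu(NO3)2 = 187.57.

n(Cu) = 200.90 g / 63.55 g/mol = 3.1613 mol.
From the equation the Cu:Cu(NO3)2 mole ratio is 1:1, so n(Cu(NO3)2) = 3.1613 × 1/1 = 3.1613 mol.
Mass of Cu(NO3)2 = 3.1613 mol × 187.57 g/mol = 592.96 g.

593.0 g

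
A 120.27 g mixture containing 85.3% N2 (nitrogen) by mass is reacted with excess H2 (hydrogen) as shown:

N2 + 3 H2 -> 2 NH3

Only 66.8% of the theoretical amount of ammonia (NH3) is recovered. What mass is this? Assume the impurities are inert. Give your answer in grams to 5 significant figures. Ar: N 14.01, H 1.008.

Pure N2 available = 120.27 g × 0.853 = 102.590 g.
M(N2) = 2(14.01) = 28.02 g/mol.
M(NH3) = 14.01 + 3(1.008) = 17.034 g/mol.
n(N2) = 102.590 g / 28.02 g/mol = 3.66132 mol.
From the equation the N2:NH3 mole ratio is 1:2, so n(NH3) = 3.66132 × 2/1 = 7.32265 mol.
Mass of NH3 = 7.32265 mol × 17.034 g/mol = 124.734 g.
Actual mass collected = 124.734 g × 0.668 = 83.3223 g.

83.322 g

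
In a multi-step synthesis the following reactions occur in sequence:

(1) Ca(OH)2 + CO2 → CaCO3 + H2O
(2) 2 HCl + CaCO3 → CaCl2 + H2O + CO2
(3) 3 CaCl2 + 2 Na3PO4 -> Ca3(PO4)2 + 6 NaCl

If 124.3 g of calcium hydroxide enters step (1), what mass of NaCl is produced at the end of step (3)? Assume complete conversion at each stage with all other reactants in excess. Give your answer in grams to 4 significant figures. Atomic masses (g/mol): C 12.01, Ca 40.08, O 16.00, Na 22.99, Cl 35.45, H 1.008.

196.1 g

M(Ca(OH)2) = 40.08 + 2(16.00) + 2(1.008) = 74.096 g/mol.
M(NaCl) = 22.99 + 35.45 = 58.44 g/mol.
n(Ca(OH)2) = 124.3 / 74.096 = 1.6776 mol.
Reaction (1): Ca(OH)2→CaCO3 ratio 1:1 ⇒ n(CaCO3) = 1.6776 mol.
Reaction (2): CaCO3→CaCl2 ratio 1:1 ⇒ n(CaCl2) = 1.6776 mol.
Reaction (3): CaCl2→NaCl ratio 3:6 ⇒ n(NaCl) = 3.3551 mol.
Mass of NaCl = 3.3551 × 58.44 = 196.07 g.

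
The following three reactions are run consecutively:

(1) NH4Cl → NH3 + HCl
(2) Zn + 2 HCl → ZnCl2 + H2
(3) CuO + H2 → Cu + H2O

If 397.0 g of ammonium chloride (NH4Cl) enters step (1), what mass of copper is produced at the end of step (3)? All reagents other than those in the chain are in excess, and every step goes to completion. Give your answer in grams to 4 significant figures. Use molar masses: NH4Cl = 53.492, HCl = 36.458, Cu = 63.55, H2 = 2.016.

235.8 g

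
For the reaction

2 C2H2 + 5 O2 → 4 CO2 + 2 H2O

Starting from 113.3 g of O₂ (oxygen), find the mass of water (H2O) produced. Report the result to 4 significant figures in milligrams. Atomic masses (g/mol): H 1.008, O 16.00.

25520 mg

M(O2) = 2(16.00) = 32.00 g/mol.
M(H2O) = 2(1.008) + 16.00 = 18.016 g/mol.
n(O2) = 113.30 g / 32.00 g/mol = 3.5406 mol.
From the equation the O2:H2O mole ratio is 5:2, so n(H2O) = 3.5406 × 2/5 = 1.4163 mol.
Mass of H2O = 1.4163 mol × 18.016 g/mol = 25.515 g.
Converting to mg: 25.515 g = 25520 mg.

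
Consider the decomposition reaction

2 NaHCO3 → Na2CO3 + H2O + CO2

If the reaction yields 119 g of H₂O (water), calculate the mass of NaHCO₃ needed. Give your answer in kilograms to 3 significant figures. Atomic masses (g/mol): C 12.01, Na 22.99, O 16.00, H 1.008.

1.11 kg

M(H2O) = 2(1.008) + 16.00 = 18.016 g/mol.
M(NaHCO3) = 22.99 + 1.008 + 12.01 + 3(16.00) = 84.008 g/mol.
n(H2O) = 119.0 g / 18.016 g/mol = 6.605 mol.
From the equation the H2O:NaHCO3 mole ratio is 1:2, so n(NaHCO3) = 6.605 × 2/1 = 13.21 mol.
Mass of NaHCO3 = 13.21 mol × 84.008 g/mol = 1110 g.
Converting to kg: 1110 g = 1.11 kg.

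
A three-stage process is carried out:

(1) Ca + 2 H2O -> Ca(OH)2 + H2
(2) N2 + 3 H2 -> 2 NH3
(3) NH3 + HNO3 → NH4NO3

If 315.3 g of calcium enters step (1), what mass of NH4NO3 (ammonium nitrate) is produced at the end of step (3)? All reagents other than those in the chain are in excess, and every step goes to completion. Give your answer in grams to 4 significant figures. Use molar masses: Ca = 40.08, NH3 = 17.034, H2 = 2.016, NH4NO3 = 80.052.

n(Ca) = 315.3 / 40.08 = 7.8668 mol.
Reaction (1): Ca→H2 ratio 1:1 ⇒ n(H2) = 7.8668 mol.
Reaction (2): H2→NH3 ratio 3:2 ⇒ n(NH3) = 5.2445 mol.
Reaction (3): NH3→NH4NO3 ratio 1:1 ⇒ n(NH4NO3) = 5.2445 mol.
Mass of NH4NO3 = 5.2445 × 80.052 = 419.83 g.

419.8 g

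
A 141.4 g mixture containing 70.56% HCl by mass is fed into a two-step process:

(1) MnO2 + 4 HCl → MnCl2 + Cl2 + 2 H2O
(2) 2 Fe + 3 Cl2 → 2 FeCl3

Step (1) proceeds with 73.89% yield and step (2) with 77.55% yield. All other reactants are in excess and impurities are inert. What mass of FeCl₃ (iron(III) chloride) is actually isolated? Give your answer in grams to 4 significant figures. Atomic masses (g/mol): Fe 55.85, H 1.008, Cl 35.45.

Pure HCl = 141.4 × 0.7056 = 99.772 g.
M(HCl) = 1.008 + 35.45 = 36.458 g/mol.
M(FeCl3) = 55.85 + 3(35.45) = 162.20 g/mol.
n(HCl) = 99.772 / 36.458 = 2.7366 mol.
Step 1 (HCl:Cl2 = 4:1): theoretical n(Cl2) = 0.68416 mol; at 73.89% yield, n(Cl2) = 0.50552 mol.
Step 2 (Cl2:FeCl3 = 3:2): theoretical n(FeCl3) = 0.33702 mol, so theoretical mass = 0.33702 × 162.20 = 54.664 g.
At 77.55% yield, actual mass of FeCl3 = 54.664 × 0.7755 = 42.392 g.

42.39 g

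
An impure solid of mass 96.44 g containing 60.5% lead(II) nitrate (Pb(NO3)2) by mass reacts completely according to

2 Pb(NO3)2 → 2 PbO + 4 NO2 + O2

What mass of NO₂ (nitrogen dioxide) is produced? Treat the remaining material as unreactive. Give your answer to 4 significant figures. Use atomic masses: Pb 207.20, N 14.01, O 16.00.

16.21 g

Mass of pure Pb(NO3)2 = 96.44 g × 0.605 = 58.346 g.
M(Pb(NO3)2) = 207.20 + 2(14.01) + 6(16.00) = 331.22 g/mol.
M(NO2) = 14.01 + 2(16.00) = 46.01 g/mol.
n(Pb(NO3)2) = 58.346 g / 331.22 g/mol = 0.17616 mol.
From the equation the Pb(NO3)2:NO2 mole ratio is 2:4, so n(NO2) = 0.17616 × 4/2 = 0.35231 mol.
Mass of NO2 = 0.35231 mol × 46.01 g/mol = 16.210 g.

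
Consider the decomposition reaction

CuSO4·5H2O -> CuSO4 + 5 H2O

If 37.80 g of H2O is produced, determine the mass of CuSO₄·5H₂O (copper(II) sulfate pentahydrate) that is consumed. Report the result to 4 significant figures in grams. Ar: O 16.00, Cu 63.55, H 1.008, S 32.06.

104.8 g

M(H2O) = 2(1.008) + 16.00 = 18.016 g/mol.
M(CuSO4·5H2O) = 63.55 + 32.06 + 9(16.00) + 10(1.008) = 249.69 g/mol.
n(H2O) = 37.800 g / 18.016 g/mol = 2.0981 mol.
From the equation the H2O:CuSO4·5H2O mole ratio is 5:1, so n(CuSO4·5H2O) = 2.0981 × 1/5 = 0.41963 mol.
Mass of CuSO4·5H2O = 0.41963 mol × 249.69 g/mol = 104.78 g.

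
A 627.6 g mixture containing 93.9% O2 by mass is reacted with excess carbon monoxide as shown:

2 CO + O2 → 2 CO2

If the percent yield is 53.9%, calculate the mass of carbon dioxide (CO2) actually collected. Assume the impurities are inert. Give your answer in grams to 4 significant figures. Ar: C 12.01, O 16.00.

873.7 g

Pure O2 available = 627.6 g × 0.939 = 589.32 g.
M(O2) = 2(16.00) = 32.00 g/mol.
M(CO2) = 12.01 + 2(16.00) = 44.01 g/mol.
n(O2) = 589.32 g / 32.00 g/mol = 18.416 mol.
From the equation the O2:CO2 mole ratio is 1:2, so n(CO2) = 18.416 × 2/1 = 36.832 mol.
Mass of CO2 = 36.832 mol × 44.01 g/mol = 1621.0 g.
Actual mass collected = 1621.0 g × 0.539 = 873.71 g.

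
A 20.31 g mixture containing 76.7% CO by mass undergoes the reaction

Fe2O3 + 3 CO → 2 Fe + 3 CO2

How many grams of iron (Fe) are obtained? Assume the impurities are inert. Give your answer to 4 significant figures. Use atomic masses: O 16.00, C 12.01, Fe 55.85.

20.71 g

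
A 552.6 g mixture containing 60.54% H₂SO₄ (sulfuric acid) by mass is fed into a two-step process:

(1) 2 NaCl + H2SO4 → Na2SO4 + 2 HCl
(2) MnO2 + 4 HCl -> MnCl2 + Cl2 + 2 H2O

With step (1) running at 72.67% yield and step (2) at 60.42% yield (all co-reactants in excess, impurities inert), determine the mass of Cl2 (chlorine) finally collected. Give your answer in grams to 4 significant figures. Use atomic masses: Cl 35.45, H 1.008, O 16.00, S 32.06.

Pure H2SO4 = 552.6 × 0.6054 = 334.54 g.
M(H2SO4) = 2(1.008) + 32.06 + 4(16.00) = 98.076 g/mol.
M(Cl2) = 2(35.45) = 70.90 g/mol.
n(H2SO4) = 334.54 / 98.076 = 3.4111 mol.
Step 1 (H2SO4:HCl = 1:2): theoretical n(HCl) = 6.8221 mol; at 72.67% yield, n(HCl) = 4.9576 mol.
Step 2 (HCl:Cl2 = 4:1): theoretical n(Cl2) = 1.2394 mol, so theoretical mass = 1.2394 × 70.90 = 87.874 g.
At 60.42% yield, actual mass of Cl2 = 87.874 × 0.6042 = 53.094 g.

53.09 g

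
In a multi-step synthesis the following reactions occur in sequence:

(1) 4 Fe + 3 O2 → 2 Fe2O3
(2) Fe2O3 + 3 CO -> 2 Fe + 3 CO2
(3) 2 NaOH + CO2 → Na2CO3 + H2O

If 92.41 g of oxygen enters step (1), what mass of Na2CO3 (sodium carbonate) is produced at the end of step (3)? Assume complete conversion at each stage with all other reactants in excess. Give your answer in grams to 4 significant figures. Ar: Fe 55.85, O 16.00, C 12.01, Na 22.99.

612.2 g

M(O2) = 2(16.00) = 32.00 g/mol.
M(Na2CO3) = 2(22.99) + 12.01 + 3(16.00) = 105.99 g/mol.
n(O2) = 92.41 / 32.00 = 2.8878 mol.
Reaction (1): O2→Fe2O3 ratio 3:2 ⇒ n(Fe2O3) = 1.9252 mol.
Reaction (2): Fe2O3→CO2 ratio 1:3 ⇒ n(CO2) = 5.7756 mol.
Reaction (3): CO2→Na2CO3 ratio 1:1 ⇒ n(Na2CO3) = 5.7756 mol.
Mass of Na2CO3 = 5.7756 × 105.99 = 612.16 g.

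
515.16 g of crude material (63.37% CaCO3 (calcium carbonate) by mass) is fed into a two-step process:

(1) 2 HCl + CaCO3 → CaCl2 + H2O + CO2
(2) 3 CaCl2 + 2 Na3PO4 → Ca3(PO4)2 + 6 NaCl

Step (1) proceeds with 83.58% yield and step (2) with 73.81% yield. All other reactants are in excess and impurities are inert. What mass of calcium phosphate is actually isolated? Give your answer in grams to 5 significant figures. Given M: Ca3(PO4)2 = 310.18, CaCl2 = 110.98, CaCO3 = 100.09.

208.04 g

Pure CaCO3 = 515.16 × 0.6337 = 326.457 g.
n(CaCO3) = 326.457 / 100.09 = 3.26163 mol.
Step 1 (CaCO3:CaCl2 = 1:1): theoretical n(CaCl2) = 3.26163 mol; at 83.58% yield, n(CaCl2) = 2.72607 mol.
Step 2 (CaCl2:Ca3(PO4)2 = 3:1): theoretical n(Ca3(PO4)2) = 0.908691 mol, so theoretical mass = 0.908691 × 310.18 = 281.858 g.
At 73.81% yield, actual mass of Ca3(PO4)2 = 281.858 × 0.7381 = 208.039 g.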